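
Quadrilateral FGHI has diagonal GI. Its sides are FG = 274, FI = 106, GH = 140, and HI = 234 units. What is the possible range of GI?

From triangle FGI: |274 − 106| < GI < 274 + 106, i.e. 168 < GI < 380.
From triangle HGI: 94 < GI < 374.
Both must hold, so GI lies in the intersection.

168 < GI < 374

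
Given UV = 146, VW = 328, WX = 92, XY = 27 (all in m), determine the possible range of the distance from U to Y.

The maximum is all hops collinear in one direction: 146 + 328 + 92 + 27 = 593.
The longest hop is 328; the others sum to 265. Folding the others back against it leaves at least 328 − 265 = 63.

63 ≤ UY ≤ 593 m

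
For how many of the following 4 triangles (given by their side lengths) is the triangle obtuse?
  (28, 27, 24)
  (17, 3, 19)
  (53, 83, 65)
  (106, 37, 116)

2

(28,27,24): 24²+27² = 1305 > 784 = 28² → acute
(17,3,19): 3²+17² = 298 < 361 = 19² → obtuse
(53,83,65): 53²+65² = 7034 > 6889 = 83² → acute
(106,37,116): 37²+106² = 12605 < 13456 = 116² → obtuse
2 of the 4 are obtuse.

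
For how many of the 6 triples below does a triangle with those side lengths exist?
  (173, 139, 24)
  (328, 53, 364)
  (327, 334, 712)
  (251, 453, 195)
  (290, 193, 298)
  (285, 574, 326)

(24,139,173): 24+139 ≤ 173 → not valid
(53,328,364): 53+328 > 364 → valid
(327,334,712): 327+334 ≤ 712 → not valid
(195,251,453): 195+251 ≤ 453 → not valid
(193,290,298): 193+290 > 298 → valid
(285,326,574): 285+326 > 574 → valid
3 of the 6 triples form a triangle.

3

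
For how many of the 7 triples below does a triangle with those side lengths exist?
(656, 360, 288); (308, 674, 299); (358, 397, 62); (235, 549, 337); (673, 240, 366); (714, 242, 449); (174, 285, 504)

(288,360,656): 288+360 ≤ 656 → not valid
(299,308,674): 299+308 ≤ 674 → not valid
(62,358,397): 62+358 > 397 → valid
(235,337,549): 235+337 > 549 → valid
(240,366,673): 240+366 ≤ 673 → not valid
(242,449,714): 242+449 ≤ 714 → not valid
(174,285,504): 174+285 ≤ 504 → not valid
2 of the 7 triples form a triangle.

2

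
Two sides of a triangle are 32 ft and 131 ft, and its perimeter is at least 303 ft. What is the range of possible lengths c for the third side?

Triangle inequality alone gives 99 < c < 163.
The perimeter condition gives c ≥ 303 − 32 − 131 = 140.
Intersecting the two: 140 ≤ c < 163.

140 ≤ c < 163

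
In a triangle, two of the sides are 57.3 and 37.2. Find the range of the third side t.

20.1 < t < 94.5

By the triangle inequality, t must be less than 57.3 + 37.2 = 94.5 and greater than |57.3 − 37.2| = 20.1.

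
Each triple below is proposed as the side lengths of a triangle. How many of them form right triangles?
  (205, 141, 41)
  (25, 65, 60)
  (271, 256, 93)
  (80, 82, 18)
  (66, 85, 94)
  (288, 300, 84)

(205,141,41): 41+141 ≤ 205, not a triangle
(25,65,60): 25²+60² = 4225 = 65² → right
(271,256,93): 93²+256² = 74185 > 73441 = 271² → acute
(80,82,18): 18²+80² = 6724 = 82² → right
(66,85,94): 66²+85² = 11581 > 8836 = 94² → acute
(288,300,84): 84²+288² = 90000 = 300² → right
3 of the 6 are right.

3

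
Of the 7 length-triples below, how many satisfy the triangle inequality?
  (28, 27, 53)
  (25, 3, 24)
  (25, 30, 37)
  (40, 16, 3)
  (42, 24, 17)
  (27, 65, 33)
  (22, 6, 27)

4

(27,28,53): 27+28 > 53 → valid
(3,24,25): 3+24 > 25 → valid
(25,30,37): 25+30 > 37 → valid
(3,16,40): 3+16 ≤ 40 → not valid
(17,24,42): 17+24 ≤ 42 → not valid
(27,33,65): 27+33 ≤ 65 → not valid
(6,22,27): 6+22 > 27 → valid
4 of the 7 triples form a triangle.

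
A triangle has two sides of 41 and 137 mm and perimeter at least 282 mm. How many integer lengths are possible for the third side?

74

Triangle inequality: 96 < x < 178. Perimeter ≥ 282 gives x ≥ 282 − 41 − 137 = 104.
So 104 ≤ x < 178; integers 104 through 177: 74 values.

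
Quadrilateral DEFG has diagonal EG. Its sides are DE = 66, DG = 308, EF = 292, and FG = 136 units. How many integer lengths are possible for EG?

131

From triangle DEG: 242 < EG < 374.
From triangle FEG: 156 < EG < 428.
Intersection: 242 < EG < 374, so integers 243 through 373: 131 values.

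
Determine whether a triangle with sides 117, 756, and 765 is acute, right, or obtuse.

right

Compare the square of the longest side to the sum of squares of the other two: 117² + 756² = 585225 = 765².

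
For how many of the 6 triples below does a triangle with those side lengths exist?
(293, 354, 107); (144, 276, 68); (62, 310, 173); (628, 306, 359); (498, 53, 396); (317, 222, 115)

(107,293,354): 107+293 > 354 → valid
(68,144,276): 68+144 ≤ 276 → not valid
(62,173,310): 62+173 ≤ 310 → not valid
(306,359,628): 306+359 > 628 → valid
(53,396,498): 53+396 ≤ 498 → not valid
(115,222,317): 115+222 > 317 → valid
3 of the 6 triples form a triangle.

3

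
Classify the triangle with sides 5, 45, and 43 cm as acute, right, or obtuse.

obtuse

Compare the square of the longest side to the sum of squares of the other two: 5² + 43² = 1874 < 2025 = 45².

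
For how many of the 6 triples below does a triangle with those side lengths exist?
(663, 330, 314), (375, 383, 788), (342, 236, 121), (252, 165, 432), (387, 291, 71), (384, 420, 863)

(314,330,663): 314+330 ≤ 663 → not valid
(375,383,788): 375+383 ≤ 788 → not valid
(121,236,342): 121+236 > 342 → valid
(165,252,432): 165+252 ≤ 432 → not valid
(71,291,387): 71+291 ≤ 387 → not valid
(384,420,863): 384+420 ≤ 863 → not valid
1 of the 6 triples forms a triangle.

1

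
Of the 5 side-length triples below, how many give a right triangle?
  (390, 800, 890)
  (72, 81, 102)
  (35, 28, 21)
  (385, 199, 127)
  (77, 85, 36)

3

(390,800,890): 390²+800² = 792100 = 890² → right
(72,81,102): 72²+81² = 11745 > 10404 = 102² → acute
(35,28,21): 21²+28² = 1225 = 35² → right
(385,199,127): 127+199 ≤ 385, not a triangle
(77,85,36): 36²+77² = 7225 = 85² → right
3 of the 5 are right.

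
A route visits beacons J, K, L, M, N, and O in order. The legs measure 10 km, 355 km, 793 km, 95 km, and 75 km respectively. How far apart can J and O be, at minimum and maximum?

The maximum is all hops collinear in one direction: 10 + 355 + 793 + 95 + 75 = 1328.
The longest hop is 793; the others sum to 535. Folding the others back against it leaves at least 793 − 535 = 258.

258 ≤ JO ≤ 1328 km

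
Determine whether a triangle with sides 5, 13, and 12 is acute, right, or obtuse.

Compare the square of the longest side to the sum of squares of the other two: 5² + 12² = 169 = 13².

right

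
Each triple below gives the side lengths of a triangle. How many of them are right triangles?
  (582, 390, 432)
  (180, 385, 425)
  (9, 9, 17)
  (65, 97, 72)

(582,390,432): 390²+432² = 338724 = 582² → right
(180,385,425): 180²+385² = 180625 = 425² → right
(9,9,17): 9²+9² = 162 < 289 = 17² → obtuse
(65,97,72): 65²+72² = 9409 = 97² → right
3 of the 4 are right.

3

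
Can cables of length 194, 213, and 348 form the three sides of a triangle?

Yes

The longest side is 348, and the other two sum to 407.
Since 407 > 348, the triangle inequality holds.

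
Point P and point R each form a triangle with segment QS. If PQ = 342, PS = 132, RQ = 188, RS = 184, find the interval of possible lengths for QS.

210 < QS < 372

From triangle PQS: |342 − 132| < QS < 342 + 132, i.e. 210 < QS < 474.
From triangle RQS: 4 < QS < 372.
Both must hold, so QS lies in the intersection.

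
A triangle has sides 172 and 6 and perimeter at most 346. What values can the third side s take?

Triangle inequality alone gives 166 < s < 178.
The perimeter condition gives s ≤ 346 − 172 − 6 = 168.
Intersecting the two: 166 < s ≤ 168.

166 < s ≤ 168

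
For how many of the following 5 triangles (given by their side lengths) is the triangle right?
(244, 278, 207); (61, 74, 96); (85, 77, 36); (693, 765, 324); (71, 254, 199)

(244,278,207): 207²+244² = 102385 > 77284 = 278² → acute
(61,74,96): 61²+74² = 9197 < 9216 = 96² → obtuse
(85,77,36): 36²+77² = 7225 = 85² → right
(693,765,324): 324²+693² = 585225 = 765² → right
(71,254,199): 71²+199² = 44642 < 64516 = 254² → obtuse
2 of the 5 are right.

2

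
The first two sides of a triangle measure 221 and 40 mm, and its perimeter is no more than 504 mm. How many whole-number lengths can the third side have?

62

Triangle inequality: 181 < x < 261. Perimeter ≤ 504 gives x ≤ 504 − 221 − 40 = 243.
So 181 < x ≤ 243; integers 182 through 243: 62 values.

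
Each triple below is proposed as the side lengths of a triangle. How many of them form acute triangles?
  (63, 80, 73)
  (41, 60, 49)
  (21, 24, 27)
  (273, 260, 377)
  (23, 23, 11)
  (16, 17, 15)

5

(63,80,73): 63²+73² = 9298 > 6400 = 80² → acute
(41,60,49): 41²+49² = 4082 > 3600 = 60² → acute
(21,24,27): 21²+24² = 1017 > 729 = 27² → acute
(273,260,377): 260²+273² = 142129 = 377² → right
(23,23,11): 11²+23² = 650 > 529 = 23² → acute
(16,17,15): 15²+16² = 481 > 289 = 17² → acute
5 of the 6 are acute.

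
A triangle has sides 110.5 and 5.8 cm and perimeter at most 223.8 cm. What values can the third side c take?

104.7 < c ≤ 107.5

Triangle inequality alone gives 104.7 < c < 116.3.
The perimeter condition gives c ≤ 223.8 − 110.5 − 5.8 = 107.5.
Intersecting the two: 104.7 < c ≤ 107.5.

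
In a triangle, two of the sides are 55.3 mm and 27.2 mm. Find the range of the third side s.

28.1 < s < 82.5 (mm)

By the triangle inequality, s must be less than 55.3 + 27.2 = 82.5 and greater than |55.3 − 27.2| = 28.1.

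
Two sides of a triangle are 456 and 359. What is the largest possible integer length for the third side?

814

The third side must be strictly less than 456 + 359 = 815.
The largest integer below 815 is 814.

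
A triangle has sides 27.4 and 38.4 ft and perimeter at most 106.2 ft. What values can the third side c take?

11.0 < c ≤ 40.4

Triangle inequality alone gives 11.0 < c < 65.8.
The perimeter condition gives c ≤ 106.2 − 27.4 − 38.4 = 40.4.
Intersecting the two: 11.0 < c ≤ 40.4.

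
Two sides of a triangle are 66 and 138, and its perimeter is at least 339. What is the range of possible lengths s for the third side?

Triangle inequality alone gives 72 < s < 204.
The perimeter condition gives s ≥ 339 − 66 − 138 = 135.
Intersecting the two: 135 ≤ s < 204.

135 ≤ s < 204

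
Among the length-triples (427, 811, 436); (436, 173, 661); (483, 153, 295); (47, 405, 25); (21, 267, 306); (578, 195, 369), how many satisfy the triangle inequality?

1

(427,436,811): 427+436 > 811 → valid
(173,436,661): 173+436 ≤ 661 → not valid
(153,295,483): 153+295 ≤ 483 → not valid
(25,47,405): 25+47 ≤ 405 → not valid
(21,267,306): 21+267 ≤ 306 → not valid
(195,369,578): 195+369 ≤ 578 → not valid
1 of the 6 triples forms a triangle.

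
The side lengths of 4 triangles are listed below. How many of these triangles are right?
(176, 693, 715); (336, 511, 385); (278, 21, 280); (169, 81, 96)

2

(176,693,715): 176²+693² = 511225 = 715² → right
(336,511,385): 336²+385² = 261121 = 511² → right
(278,21,280): 21²+278² = 77725 < 78400 = 280² → obtuse
(169,81,96): 81²+96² = 15777 < 28561 = 169² → obtuse
2 of the 4 are right.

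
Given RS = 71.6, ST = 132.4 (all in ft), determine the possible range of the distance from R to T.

By the triangle inequality, |71.6 − 132.4| ≤ RT ≤ 71.6 + 132.4.

60.8 ≤ RT ≤ 204.0 ft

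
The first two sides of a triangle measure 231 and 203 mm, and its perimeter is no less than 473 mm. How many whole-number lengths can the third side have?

Triangle inequality: 28 < x < 434. Perimeter ≥ 473 gives x ≥ 473 − 231 − 203 = 39.
So 39 ≤ x < 434; integers 39 through 433: 395 values.

395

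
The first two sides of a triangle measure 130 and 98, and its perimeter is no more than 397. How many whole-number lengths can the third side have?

137

Triangle inequality: 32 < x < 228. Perimeter ≤ 397 gives x ≤ 397 − 130 − 98 = 169.
So 32 < x ≤ 169; integers 33 through 169: 137 values.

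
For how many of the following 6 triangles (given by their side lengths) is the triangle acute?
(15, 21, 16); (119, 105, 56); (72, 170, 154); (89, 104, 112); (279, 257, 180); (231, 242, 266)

4

(15,21,16): 15²+16² = 481 > 441 = 21² → acute
(119,105,56): 56²+105² = 14161 = 119² → right
(72,170,154): 72²+154² = 28900 = 170² → right
(89,104,112): 89²+104² = 18737 > 12544 = 112² → acute
(279,257,180): 180²+257² = 98449 > 77841 = 279² → acute
(231,242,266): 231²+242² = 111925 > 70756 = 266² → acute
4 of the 6 are acute.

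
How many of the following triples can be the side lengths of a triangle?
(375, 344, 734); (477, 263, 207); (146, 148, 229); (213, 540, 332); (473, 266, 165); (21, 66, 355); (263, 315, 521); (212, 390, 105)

(344,375,734): 344+375 ≤ 734 → not valid
(207,263,477): 207+263 ≤ 477 → not valid
(146,148,229): 146+148 > 229 → valid
(213,332,540): 213+332 > 540 → valid
(165,266,473): 165+266 ≤ 473 → not valid
(21,66,355): 21+66 ≤ 355 → not valid
(263,315,521): 263+315 > 521 → valid
(105,212,390): 105+212 ≤ 390 → not valid
3 of the 8 triples form a triangle.

3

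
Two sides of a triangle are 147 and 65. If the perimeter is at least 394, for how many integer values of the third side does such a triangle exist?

Triangle inequality: 82 < x < 212. Perimeter ≥ 394 gives x ≥ 394 − 147 − 65 = 182.
So 182 ≤ x < 212; integers 182 through 211: 30 values.

30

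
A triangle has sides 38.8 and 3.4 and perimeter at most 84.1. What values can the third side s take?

Triangle inequality alone gives 35.4 < s < 42.2.
The perimeter condition gives s ≤ 84.1 − 38.8 − 3.4 = 41.9.
Intersecting the two: 35.4 < s ≤ 41.9.

35.4 < s ≤ 41.9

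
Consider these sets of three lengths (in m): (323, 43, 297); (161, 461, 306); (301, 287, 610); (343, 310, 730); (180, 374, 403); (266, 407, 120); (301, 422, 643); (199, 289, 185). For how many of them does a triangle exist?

5

(43,297,323): 43+297 > 323 → valid
(161,306,461): 161+306 > 461 → valid
(287,301,610): 287+301 ≤ 610 → not valid
(310,343,730): 310+343 ≤ 730 → not valid
(180,374,403): 180+374 > 403 → valid
(120,266,407): 120+266 ≤ 407 → not valid
(301,422,643): 301+422 > 643 → valid
(185,199,289): 185+199 > 289 → valid
5 of the 8 triples form a triangle.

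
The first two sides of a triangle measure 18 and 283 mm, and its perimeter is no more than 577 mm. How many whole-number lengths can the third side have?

Triangle inequality: 265 < x < 301. Perimeter ≤ 577 gives x ≤ 577 − 18 − 283 = 276.
So 265 < x ≤ 276; integers 266 through 276: 11 values.

11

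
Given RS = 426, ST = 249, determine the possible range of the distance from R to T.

177 ≤ RT ≤ 675

By the triangle inequality, |426 − 249| ≤ RT ≤ 426 + 249.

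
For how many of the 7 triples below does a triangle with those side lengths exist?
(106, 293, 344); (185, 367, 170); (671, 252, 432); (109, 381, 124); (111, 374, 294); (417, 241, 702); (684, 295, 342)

3

(106,293,344): 106+293 > 344 → valid
(170,185,367): 170+185 ≤ 367 → not valid
(252,432,671): 252+432 > 671 → valid
(109,124,381): 109+124 ≤ 381 → not valid
(111,294,374): 111+294 > 374 → valid
(241,417,702): 241+417 ≤ 702 → not valid
(295,342,684): 295+342 ≤ 684 → not valid
3 of the 7 triples form a triangle.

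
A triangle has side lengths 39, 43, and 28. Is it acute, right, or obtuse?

Compare the square of the longest side to the sum of squares of the other two: 28² + 39² = 2305 > 1849 = 43².

acute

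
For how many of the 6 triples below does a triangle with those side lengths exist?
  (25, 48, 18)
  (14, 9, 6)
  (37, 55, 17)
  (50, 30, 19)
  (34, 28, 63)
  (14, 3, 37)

(18,25,48): 18+25 ≤ 48 → not valid
(6,9,14): 6+9 > 14 → valid
(17,37,55): 17+37 ≤ 55 → not valid
(19,30,50): 19+30 ≤ 50 → not valid
(28,34,63): 28+34 ≤ 63 → not valid
(3,14,37): 3+14 ≤ 37 → not valid
1 of the 6 triples forms a triangle.

1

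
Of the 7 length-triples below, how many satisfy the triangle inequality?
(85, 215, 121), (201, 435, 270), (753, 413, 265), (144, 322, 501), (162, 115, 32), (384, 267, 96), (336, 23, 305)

1

(85,121,215): 85+121 ≤ 215 → not valid
(201,270,435): 201+270 > 435 → valid
(265,413,753): 265+413 ≤ 753 → not valid
(144,322,501): 144+322 ≤ 501 → not valid
(32,115,162): 32+115 ≤ 162 → not valid
(96,267,384): 96+267 ≤ 384 → not valid
(23,305,336): 23+305 ≤ 336 → not valid
1 of the 7 triples forms a triangle.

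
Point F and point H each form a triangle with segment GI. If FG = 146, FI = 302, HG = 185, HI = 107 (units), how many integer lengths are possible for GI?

135

From triangle FGI: 156 < GI < 448.
From triangle HGI: 78 < GI < 292.
Intersection: 156 < GI < 292, so integers 157 through 291: 135 values.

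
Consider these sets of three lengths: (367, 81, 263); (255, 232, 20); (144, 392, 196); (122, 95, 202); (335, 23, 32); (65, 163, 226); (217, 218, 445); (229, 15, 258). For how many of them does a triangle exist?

2

(81,263,367): 81+263 ≤ 367 → not valid
(20,232,255): 20+232 ≤ 255 → not valid
(144,196,392): 144+196 ≤ 392 → not valid
(95,122,202): 95+122 > 202 → valid
(23,32,335): 23+32 ≤ 335 → not valid
(65,163,226): 65+163 > 226 → valid
(217,218,445): 217+218 ≤ 445 → not valid
(15,229,258): 15+229 ≤ 258 → not valid
2 of the 8 triples form a triangle.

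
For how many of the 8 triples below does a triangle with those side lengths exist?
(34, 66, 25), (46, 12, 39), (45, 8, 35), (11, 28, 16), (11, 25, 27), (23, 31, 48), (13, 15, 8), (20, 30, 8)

4

(25,34,66): 25+34 ≤ 66 → not valid
(12,39,46): 12+39 > 46 → valid
(8,35,45): 8+35 ≤ 45 → not valid
(11,16,28): 11+16 ≤ 28 → not valid
(11,25,27): 11+25 > 27 → valid
(23,31,48): 23+31 > 48 → valid
(8,13,15): 8+13 > 15 → valid
(8,20,30): 8+20 ≤ 30 → not valid
4 of the 8 triples form a triangle.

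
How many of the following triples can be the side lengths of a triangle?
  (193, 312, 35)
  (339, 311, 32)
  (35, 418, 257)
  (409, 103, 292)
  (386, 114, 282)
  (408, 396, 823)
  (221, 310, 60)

2

(35,193,312): 35+193 ≤ 312 → not valid
(32,311,339): 32+311 > 339 → valid
(35,257,418): 35+257 ≤ 418 → not valid
(103,292,409): 103+292 ≤ 409 → not valid
(114,282,386): 114+282 > 386 → valid
(396,408,823): 396+408 ≤ 823 → not valid
(60,221,310): 60+221 ≤ 310 → not valid
2 of the 7 triples form a triangle.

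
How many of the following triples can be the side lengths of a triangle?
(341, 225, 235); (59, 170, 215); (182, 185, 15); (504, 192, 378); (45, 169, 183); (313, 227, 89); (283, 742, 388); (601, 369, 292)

7

(225,235,341): 225+235 > 341 → valid
(59,170,215): 59+170 > 215 → valid
(15,182,185): 15+182 > 185 → valid
(192,378,504): 192+378 > 504 → valid
(45,169,183): 45+169 > 183 → valid
(89,227,313): 89+227 > 313 → valid
(283,388,742): 283+388 ≤ 742 → not valid
(292,369,601): 292+369 > 601 → valid
7 of the 8 triples form a triangle.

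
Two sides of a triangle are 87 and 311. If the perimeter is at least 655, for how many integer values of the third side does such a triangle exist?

141

Triangle inequality: 224 < x < 398. Perimeter ≥ 655 gives x ≥ 655 − 87 − 311 = 257.
So 257 ≤ x < 398; integers 257 through 397: 141 values.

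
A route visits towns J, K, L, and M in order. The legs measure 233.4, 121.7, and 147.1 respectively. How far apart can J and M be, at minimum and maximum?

The maximum is all hops collinear in one direction: 233.4 + 121.7 + 147.1 = 502.2.
The longest hop is 233.4; the others sum to 268.8. Since 233.4 ≤ 268.8, the path can fold back on itself completely, so the minimum distance is 0.

0 ≤ JM ≤ 502.2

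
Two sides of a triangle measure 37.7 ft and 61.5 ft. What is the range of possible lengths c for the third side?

23.8 < c < 99.2 (ft)

By the triangle inequality, c must be less than 37.7 + 61.5 = 99.2 and greater than |37.7 − 61.5| = 23.8.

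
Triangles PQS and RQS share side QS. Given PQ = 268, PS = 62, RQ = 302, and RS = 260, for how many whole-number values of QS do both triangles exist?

123

From triangle PQS: 206 < QS < 330.
From triangle RQS: 42 < QS < 562.
Intersection: 206 < QS < 330, so integers 207 through 329: 123 values.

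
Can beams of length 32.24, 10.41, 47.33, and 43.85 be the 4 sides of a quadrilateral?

A quadrilateral exists iff every side is shorter than the sum of the others — equivalently, the longest side is less than the sum of the rest.
Longest side 47.33 < 86.50 (sum of the remaining 3), so yes.

Yes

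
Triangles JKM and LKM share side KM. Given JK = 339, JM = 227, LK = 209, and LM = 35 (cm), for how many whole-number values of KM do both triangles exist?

69

From triangle JKM: 112 < KM < 566.
From triangle LKM: 174 < KM < 244.
Intersection: 174 < KM < 244, so integers 175 through 243: 69 values.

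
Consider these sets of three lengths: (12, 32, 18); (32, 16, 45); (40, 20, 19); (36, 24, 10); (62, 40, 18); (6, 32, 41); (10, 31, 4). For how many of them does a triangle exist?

1

(12,18,32): 12+18 ≤ 32 → not valid
(16,32,45): 16+32 > 45 → valid
(19,20,40): 19+20 ≤ 40 → not valid
(10,24,36): 10+24 ≤ 36 → not valid
(18,40,62): 18+40 ≤ 62 → not valid
(6,32,41): 6+32 ≤ 41 → not valid
(4,10,31): 4+10 ≤ 31 → not valid
1 of the 7 triples forms a triangle.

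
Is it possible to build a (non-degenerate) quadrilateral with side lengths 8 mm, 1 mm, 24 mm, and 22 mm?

A quadrilateral exists iff every side is shorter than the sum of the others — equivalently, the longest side is less than the sum of the rest.
Longest side 24 < 31 (sum of the remaining 3), so yes.

Yes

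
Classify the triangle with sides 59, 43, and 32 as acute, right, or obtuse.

obtuse

Compare the square of the longest side to the sum of squares of the other two: 32² + 43² = 2873 < 3481 = 59².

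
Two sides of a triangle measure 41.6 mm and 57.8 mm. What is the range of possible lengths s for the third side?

By the triangle inequality, s must be less than 41.6 + 57.8 = 99.4 and greater than |41.6 − 57.8| = 16.2.

16.2 < s < 99.4 (mm)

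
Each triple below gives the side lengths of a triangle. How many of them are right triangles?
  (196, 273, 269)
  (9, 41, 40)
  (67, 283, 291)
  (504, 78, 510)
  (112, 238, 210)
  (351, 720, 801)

4

(196,273,269): 196²+269² = 110777 > 74529 = 273² → acute
(9,41,40): 9²+40² = 1681 = 41² → right
(67,283,291): 67²+283² = 84578 < 84681 = 291² → obtuse
(504,78,510): 78²+504² = 260100 = 510² → right
(112,238,210): 112²+210² = 56644 = 238² → right
(351,720,801): 351²+720² = 641601 = 801² → right
4 of the 6 are right.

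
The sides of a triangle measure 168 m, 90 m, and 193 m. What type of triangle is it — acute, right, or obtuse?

obtuse

Compare the square of the longest side to the sum of squares of the other two: 90² + 168² = 36324 < 37249 = 193².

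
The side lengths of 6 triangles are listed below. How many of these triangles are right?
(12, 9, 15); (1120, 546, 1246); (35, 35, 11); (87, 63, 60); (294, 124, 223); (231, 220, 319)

(12,9,15): 9²+12² = 225 = 15² → right
(1120,546,1246): 546²+1120² = 1552516 = 1246² → right
(35,35,11): 11²+35² = 1346 > 1225 = 35² → acute
(87,63,60): 60²+63² = 7569 = 87² → right
(294,124,223): 124²+223² = 65105 < 86436 = 294² → obtuse
(231,220,319): 220²+231² = 101761 = 319² → right
4 of the 6 are right.

4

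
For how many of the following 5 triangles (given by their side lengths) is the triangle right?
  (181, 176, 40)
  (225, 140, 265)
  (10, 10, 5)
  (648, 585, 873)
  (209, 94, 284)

(181,176,40): 40²+176² = 32576 < 32761 = 181² → obtuse
(225,140,265): 140²+225² = 70225 = 265² → right
(10,10,5): 5²+10² = 125 > 100 = 10² → acute
(648,585,873): 585²+648² = 762129 = 873² → right
(209,94,284): 94²+209² = 52517 < 80656 = 284² → obtuse
2 of the 5 are right.

2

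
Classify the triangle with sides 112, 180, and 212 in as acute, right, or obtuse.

right

Compare the square of the longest side to the sum of squares of the other two: 112² + 180² = 44944 = 212².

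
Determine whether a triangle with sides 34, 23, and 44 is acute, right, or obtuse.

Compare the square of the longest side to the sum of squares of the other two: 23² + 34² = 1685 < 1936 = 44².

obtuse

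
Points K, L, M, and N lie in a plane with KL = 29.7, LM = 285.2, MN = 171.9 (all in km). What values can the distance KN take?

83.6 ≤ KN ≤ 486.8 km

The maximum is all hops collinear in one direction: 29.7 + 285.2 + 171.9 = 486.8.
The longest hop is 285.2; the others sum to 201.6. Folding the others back against it leaves at least 285.2 − 201.6 = 83.6.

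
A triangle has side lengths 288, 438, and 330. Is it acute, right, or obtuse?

Compare the square of the longest side to the sum of squares of the other two: 288² + 330² = 191844 = 438².

right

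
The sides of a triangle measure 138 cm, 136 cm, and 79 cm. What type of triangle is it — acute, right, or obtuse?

acute

Compare the square of the longest side to the sum of squares of the other two: 79² + 136² = 24737 > 19044 = 138².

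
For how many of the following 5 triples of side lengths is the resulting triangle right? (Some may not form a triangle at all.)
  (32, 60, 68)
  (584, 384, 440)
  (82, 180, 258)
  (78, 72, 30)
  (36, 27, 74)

(32,60,68): 32²+60² = 4624 = 68² → right
(584,384,440): 384²+440² = 341056 = 584² → right
(82,180,258): 82²+180² = 39124 < 66564 = 258² → obtuse
(78,72,30): 30²+72² = 6084 = 78² → right
(36,27,74): 27+36 ≤ 74, not a triangle
3 of the 5 are right.

3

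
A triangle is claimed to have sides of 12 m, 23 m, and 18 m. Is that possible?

Yes

The longest side is 23, and the other two sum to 30.
Since 30 > 23, the triangle inequality holds.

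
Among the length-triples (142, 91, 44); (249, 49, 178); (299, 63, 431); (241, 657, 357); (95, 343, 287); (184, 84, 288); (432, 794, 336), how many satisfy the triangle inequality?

(44,91,142): 44+91 ≤ 142 → not valid
(49,178,249): 49+178 ≤ 249 → not valid
(63,299,431): 63+299 ≤ 431 → not valid
(241,357,657): 241+357 ≤ 657 → not valid
(95,287,343): 95+287 > 343 → valid
(84,184,288): 84+184 ≤ 288 → not valid
(336,432,794): 336+432 ≤ 794 → not valid
1 of the 7 triples forms a triangle.

1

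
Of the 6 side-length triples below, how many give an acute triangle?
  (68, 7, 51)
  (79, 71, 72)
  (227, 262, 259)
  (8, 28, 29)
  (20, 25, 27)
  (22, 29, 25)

(68,7,51): 7+51 ≤ 68, not a triangle
(79,71,72): 71²+72² = 10225 > 6241 = 79² → acute
(227,262,259): 227²+259² = 118610 > 68644 = 262² → acute
(8,28,29): 8²+28² = 848 > 841 = 29² → acute
(20,25,27): 20²+25² = 1025 > 729 = 27² → acute
(22,29,25): 22²+25² = 1109 > 841 = 29² → acute
5 of the 6 are acute.

5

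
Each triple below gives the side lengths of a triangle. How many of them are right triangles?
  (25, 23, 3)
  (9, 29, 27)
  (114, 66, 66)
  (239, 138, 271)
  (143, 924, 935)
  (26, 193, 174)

(25,23,3): 3²+23² = 538 < 625 = 25² → obtuse
(9,29,27): 9²+27² = 810 < 841 = 29² → obtuse
(114,66,66): 66²+66² = 8712 < 12996 = 114² → obtuse
(239,138,271): 138²+239² = 76165 > 73441 = 271² → acute
(143,924,935): 143²+924² = 874225 = 935² → right
(26,193,174): 26²+174² = 30952 < 37249 = 193² → obtuse
1 of the 6 is right.

1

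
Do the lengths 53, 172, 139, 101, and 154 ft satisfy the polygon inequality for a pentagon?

A pentagon exists iff every side is shorter than the sum of the others — equivalently, the longest side is less than the sum of the rest.
Longest side 172 < 447 (sum of the remaining 4), so yes.

Yes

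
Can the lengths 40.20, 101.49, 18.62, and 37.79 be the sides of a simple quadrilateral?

No

For a quadrilateral, each side must be shorter than the sum of the others.
Here the longest side is 101.49, but the remaining 3 sides sum to only 96.61.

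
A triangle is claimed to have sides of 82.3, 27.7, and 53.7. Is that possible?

The longest side is 82.3, but the other two sum to only 81.4.
81.4 < 82.3, so the triangle inequality fails.

No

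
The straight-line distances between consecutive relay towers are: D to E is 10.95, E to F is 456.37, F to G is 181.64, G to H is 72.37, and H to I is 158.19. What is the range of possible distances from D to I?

The maximum is all hops collinear in one direction: 10.95 + 456.37 + 181.64 + 72.37 + 158.19 = 879.52.
The longest hop is 456.37; the others sum to 423.15. Folding the others back against it leaves at least 456.37 − 423.15 = 33.22.

33.22 ≤ DI ≤ 879.52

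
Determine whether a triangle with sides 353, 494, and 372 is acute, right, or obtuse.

Compare the square of the longest side to the sum of squares of the other two: 353² + 372² = 262993 > 244036 = 494².

acute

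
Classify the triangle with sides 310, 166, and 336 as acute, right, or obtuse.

Compare the square of the longest side to the sum of squares of the other two: 166² + 310² = 123656 > 112896 = 336².

acute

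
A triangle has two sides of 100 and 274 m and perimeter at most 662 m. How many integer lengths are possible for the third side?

114

Triangle inequality: 174 < x < 374. Perimeter ≤ 662 gives x ≤ 662 − 100 − 274 = 288.
So 174 < x ≤ 288; integers 175 through 288: 114 values.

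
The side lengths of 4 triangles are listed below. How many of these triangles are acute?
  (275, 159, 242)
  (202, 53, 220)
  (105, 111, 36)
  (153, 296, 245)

1

(275,159,242): 159²+242² = 83845 > 75625 = 275² → acute
(202,53,220): 53²+202² = 43613 < 48400 = 220² → obtuse
(105,111,36): 36²+105² = 12321 = 111² → right
(153,296,245): 153²+245² = 83434 < 87616 = 296² → obtuse
1 of the 4 is acute.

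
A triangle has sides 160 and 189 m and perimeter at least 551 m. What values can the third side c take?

Triangle inequality alone gives 29 < c < 349.
The perimeter condition gives c ≥ 551 − 160 − 189 = 202.
Intersecting the two: 202 ≤ c < 349.

202 ≤ c < 349 m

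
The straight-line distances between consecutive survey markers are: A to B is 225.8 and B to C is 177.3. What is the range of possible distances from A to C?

48.5 ≤ AC ≤ 403.1

By the triangle inequality, |225.8 − 177.3| ≤ AC ≤ 225.8 + 177.3.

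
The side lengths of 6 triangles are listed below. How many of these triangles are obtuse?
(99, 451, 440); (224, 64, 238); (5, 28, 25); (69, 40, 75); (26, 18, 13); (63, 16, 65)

(99,451,440): 99²+440² = 203401 = 451² → right
(224,64,238): 64²+224² = 54272 < 56644 = 238² → obtuse
(5,28,25): 5²+25² = 650 < 784 = 28² → obtuse
(69,40,75): 40²+69² = 6361 > 5625 = 75² → acute
(26,18,13): 13²+18² = 493 < 676 = 26² → obtuse
(63,16,65): 16²+63² = 4225 = 65² → right
3 of the 6 are obtuse.

3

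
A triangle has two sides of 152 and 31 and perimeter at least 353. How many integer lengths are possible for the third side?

Triangle inequality: 121 < x < 183. Perimeter ≥ 353 gives x ≥ 353 − 152 − 31 = 170.
So 170 ≤ x < 183; integers 170 through 182: 13 values.

13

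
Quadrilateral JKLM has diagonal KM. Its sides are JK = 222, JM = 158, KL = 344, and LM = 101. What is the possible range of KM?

243 < KM < 380

From triangle JKM: |222 − 158| < KM < 222 + 158, i.e. 64 < KM < 380.
From triangle LKM: 243 < KM < 445.
Both must hold, so KM lies in the intersection.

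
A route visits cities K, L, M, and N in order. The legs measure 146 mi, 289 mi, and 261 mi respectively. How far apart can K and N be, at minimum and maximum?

0 ≤ KN ≤ 696 mi

The maximum is all hops collinear in one direction: 146 + 289 + 261 = 696.
The longest hop is 289; the others sum to 407. Since 289 ≤ 407, the path can fold back on itself completely, so the minimum distance is 0.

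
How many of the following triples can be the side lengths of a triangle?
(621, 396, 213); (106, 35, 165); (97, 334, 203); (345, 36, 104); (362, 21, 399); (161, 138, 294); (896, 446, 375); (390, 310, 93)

2

(213,396,621): 213+396 ≤ 621 → not valid
(35,106,165): 35+106 ≤ 165 → not valid
(97,203,334): 97+203 ≤ 334 → not valid
(36,104,345): 36+104 ≤ 345 → not valid
(21,362,399): 21+362 ≤ 399 → not valid
(138,161,294): 138+161 > 294 → valid
(375,446,896): 375+446 ≤ 896 → not valid
(93,310,390): 93+310 > 390 → valid
2 of the 8 triples form a triangle.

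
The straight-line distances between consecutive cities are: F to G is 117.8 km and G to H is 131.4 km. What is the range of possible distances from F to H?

By the triangle inequality, |117.8 − 131.4| ≤ FH ≤ 117.8 + 131.4.

13.6 ≤ FH ≤ 249.2 km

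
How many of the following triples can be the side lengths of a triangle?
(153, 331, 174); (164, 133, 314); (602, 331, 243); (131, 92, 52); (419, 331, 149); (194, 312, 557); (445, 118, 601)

2

(153,174,331): 153+174 ≤ 331 → not valid
(133,164,314): 133+164 ≤ 314 → not valid
(243,331,602): 243+331 ≤ 602 → not valid
(52,92,131): 52+92 > 131 → valid
(149,331,419): 149+331 > 419 → valid
(194,312,557): 194+312 ≤ 557 → not valid
(118,445,601): 118+445 ≤ 601 → not valid
2 of the 7 triples form a triangle.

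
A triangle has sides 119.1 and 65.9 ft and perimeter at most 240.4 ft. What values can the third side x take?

Triangle inequality alone gives 53.2 < x < 185.0.
The perimeter condition gives x ≤ 240.4 − 119.1 − 65.9 = 55.4.
Intersecting the two: 53.2 < x ≤ 55.4.

53.2 < x ≤ 55.4 ft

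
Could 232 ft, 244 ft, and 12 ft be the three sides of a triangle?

The two shorter sides sum to 244, exactly equal to the longest side 244.
That gives only a degenerate (flat) triangle — the inequality must be strict.

No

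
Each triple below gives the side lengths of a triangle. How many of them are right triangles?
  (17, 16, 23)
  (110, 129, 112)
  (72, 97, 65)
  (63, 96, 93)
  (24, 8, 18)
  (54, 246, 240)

(17,16,23): 16²+17² = 545 > 529 = 23² → acute
(110,129,112): 110²+112² = 24644 > 16641 = 129² → acute
(72,97,65): 65²+72² = 9409 = 97² → right
(63,96,93): 63²+93² = 12618 > 9216 = 96² → acute
(24,8,18): 8²+18² = 388 < 576 = 24² → obtuse
(54,246,240): 54²+240² = 60516 = 246² → right
2 of the 6 are right.

2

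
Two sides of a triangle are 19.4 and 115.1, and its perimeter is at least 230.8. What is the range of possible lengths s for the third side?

96.3 ≤ s < 134.5

Triangle inequality alone gives 95.7 < s < 134.5.
The perimeter condition gives s ≥ 230.8 − 19.4 − 115.1 = 96.3.
Intersecting the two: 96.3 ≤ s < 134.5.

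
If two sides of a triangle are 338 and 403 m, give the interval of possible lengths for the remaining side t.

65 < t < 741

By the triangle inequality, t must be less than 338 + 403 = 741 and greater than |338 − 403| = 65.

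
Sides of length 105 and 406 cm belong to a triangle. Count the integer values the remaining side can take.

The third side lies in the open interval (301, 511).
Integers from 302 to 510 inclusive: 510 − 302 + 1 = 209.

209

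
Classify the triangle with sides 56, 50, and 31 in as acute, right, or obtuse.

acute

Compare the square of the longest side to the sum of squares of the other two: 31² + 50² = 3461 > 3136 = 56².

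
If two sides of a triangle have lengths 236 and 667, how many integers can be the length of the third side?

The third side lies in the open interval (431, 903).
Integers from 432 to 902 inclusive: 902 − 432 + 1 = 471.

471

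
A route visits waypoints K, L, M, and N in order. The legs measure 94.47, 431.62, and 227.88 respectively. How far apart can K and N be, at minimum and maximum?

109.27 ≤ KN ≤ 753.97

The maximum is all hops collinear in one direction: 94.47 + 431.62 + 227.88 = 753.97.
The longest hop is 431.62; the others sum to 322.35. Folding the others back against it leaves at least 431.62 − 322.35 = 109.27.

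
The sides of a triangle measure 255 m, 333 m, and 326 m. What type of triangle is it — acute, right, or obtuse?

Compare the square of the longest side to the sum of squares of the other two: 255² + 326² = 171301 > 110889 = 333².

acute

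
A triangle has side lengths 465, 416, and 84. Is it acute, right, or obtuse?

Compare the square of the longest side to the sum of squares of the other two: 84² + 416² = 180112 < 216225 = 465².

obtuse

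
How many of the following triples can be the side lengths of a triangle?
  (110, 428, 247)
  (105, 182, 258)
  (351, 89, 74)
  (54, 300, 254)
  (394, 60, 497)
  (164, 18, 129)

2

(110,247,428): 110+247 ≤ 428 → not valid
(105,182,258): 105+182 > 258 → valid
(74,89,351): 74+89 ≤ 351 → not valid
(54,254,300): 54+254 > 300 → valid
(60,394,497): 60+394 ≤ 497 → not valid
(18,129,164): 18+129 ≤ 164 → not valid
2 of the 6 triples form a triangle.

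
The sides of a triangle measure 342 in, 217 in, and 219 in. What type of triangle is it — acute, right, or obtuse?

Compare the square of the longest side to the sum of squares of the other two: 217² + 219² = 95050 < 116964 = 342².

obtuse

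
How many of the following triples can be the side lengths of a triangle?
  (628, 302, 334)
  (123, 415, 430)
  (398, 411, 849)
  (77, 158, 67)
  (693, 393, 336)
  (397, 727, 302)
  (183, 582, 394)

3

(302,334,628): 302+334 > 628 → valid
(123,415,430): 123+415 > 430 → valid
(398,411,849): 398+411 ≤ 849 → not valid
(67,77,158): 67+77 ≤ 158 → not valid
(336,393,693): 336+393 > 693 → valid
(302,397,727): 302+397 ≤ 727 → not valid
(183,394,582): 183+394 ≤ 582 → not valid
3 of the 7 triples form a triangle.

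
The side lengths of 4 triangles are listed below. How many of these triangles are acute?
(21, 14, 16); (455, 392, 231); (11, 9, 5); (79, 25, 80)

(21,14,16): 14²+16² = 452 > 441 = 21² → acute
(455,392,231): 231²+392² = 207025 = 455² → right
(11,9,5): 5²+9² = 106 < 121 = 11² → obtuse
(79,25,80): 25²+79² = 6866 > 6400 = 80² → acute
2 of the 4 are acute.

2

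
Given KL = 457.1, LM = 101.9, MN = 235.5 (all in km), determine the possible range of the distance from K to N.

119.7 ≤ KN ≤ 794.5 km

The maximum is all hops collinear in one direction: 457.1 + 101.9 + 235.5 = 794.5.
The longest hop is 457.1; the others sum to 337.4. Folding the others back against it leaves at least 457.1 − 337.4 = 119.7.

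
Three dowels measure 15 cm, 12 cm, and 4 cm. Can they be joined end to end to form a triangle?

The longest side is 15, and the other two sum to 16.
Since 16 > 15, the triangle inequality holds.

Yes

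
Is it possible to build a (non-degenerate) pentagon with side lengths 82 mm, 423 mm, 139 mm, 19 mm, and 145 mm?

For a pentagon, each side must be shorter than the sum of the others.
Here the longest side is 423, but the remaining 4 sides sum to only 385.

No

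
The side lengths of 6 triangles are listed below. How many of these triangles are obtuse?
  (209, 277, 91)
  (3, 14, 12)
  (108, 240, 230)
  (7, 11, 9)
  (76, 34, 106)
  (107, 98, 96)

3

(209,277,91): 91²+209² = 51962 < 76729 = 277² → obtuse
(3,14,12): 3²+12² = 153 < 196 = 14² → obtuse
(108,240,230): 108²+230² = 64564 > 57600 = 240² → acute
(7,11,9): 7²+9² = 130 > 121 = 11² → acute
(76,34,106): 34²+76² = 6932 < 11236 = 106² → obtuse
(107,98,96): 96²+98² = 18820 > 11449 = 107² → acute
3 of the 6 are obtuse.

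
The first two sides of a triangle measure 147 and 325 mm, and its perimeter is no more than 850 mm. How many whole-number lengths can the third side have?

Triangle inequality: 178 < x < 472. Perimeter ≤ 850 gives x ≤ 850 − 147 − 325 = 378.
So 178 < x ≤ 378; integers 179 through 378: 200 values.

200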